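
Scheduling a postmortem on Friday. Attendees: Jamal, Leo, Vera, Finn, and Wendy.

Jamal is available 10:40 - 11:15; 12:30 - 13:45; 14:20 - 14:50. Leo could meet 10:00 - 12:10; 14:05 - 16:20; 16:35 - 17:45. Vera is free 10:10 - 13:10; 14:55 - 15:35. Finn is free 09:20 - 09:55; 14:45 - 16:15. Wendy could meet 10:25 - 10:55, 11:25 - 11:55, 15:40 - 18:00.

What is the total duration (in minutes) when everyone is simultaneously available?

Jamal ∩ Leo: 10:40-11:15, 14:20-14:50.
Jamal ∩ Leo ∩ Vera: 10:40-11:15.
Jamal ∩ Leo ∩ Vera ∩ Finn: ∅.
Jamal ∩ Leo ∩ Vera ∩ Finn ∩ Wendy: ∅.
There is no time when everyone is free.
There is no common window, so the total is 0 minutes.

0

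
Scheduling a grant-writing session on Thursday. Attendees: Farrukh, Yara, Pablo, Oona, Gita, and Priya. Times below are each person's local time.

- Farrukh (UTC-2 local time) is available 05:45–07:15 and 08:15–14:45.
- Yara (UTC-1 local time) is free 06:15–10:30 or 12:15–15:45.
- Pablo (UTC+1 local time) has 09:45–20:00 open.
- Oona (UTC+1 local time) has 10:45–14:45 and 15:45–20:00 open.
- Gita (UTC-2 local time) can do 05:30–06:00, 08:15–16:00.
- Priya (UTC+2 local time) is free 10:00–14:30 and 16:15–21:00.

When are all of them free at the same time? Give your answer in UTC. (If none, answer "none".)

10:15-11:30, 14:45-16:45

Farrukh in UTC: 07:45-09:15, 10:15-16:45 (add 2h to convert from UTC-2).
Yara in UTC: 07:15-11:30, 13:15-16:45 (add 1h to convert from UTC-1).
Pablo in UTC: 08:45-19:00 (subtract 1h to convert from UTC+1).
Oona in UTC: 09:45-13:45, 14:45-19:00 (subtract 1h to convert from UTC+1).
Gita in UTC: 07:30-08:00, 10:15-18:00 (add 2h to convert from UTC-2).
Priya in UTC: 08:00-12:30, 14:15-19:00 (subtract 2h to convert from UTC+2).
Farrukh ∩ Yara: 07:45-09:15, 10:15-11:30, 13:15-16:45.
Farrukh ∩ Yara ∩ Pablo: 08:45-09:15, 10:15-11:30, 13:15-16:45.
Farrukh ∩ Yara ∩ Pablo ∩ Oona: 10:15-11:30, 13:15-13:45, 14:45-16:45.
Farrukh ∩ Yara ∩ Pablo ∩ Oona ∩ Gita: 10:15-11:30, 13:15-13:45, 14:45-16:45.
Farrukh ∩ Yara ∩ Pablo ∩ Oona ∩ Gita ∩ Priya: 10:15-11:30, 14:45-16:45.
So the common availability across everyone is 10:15-11:30, 14:45-16:45.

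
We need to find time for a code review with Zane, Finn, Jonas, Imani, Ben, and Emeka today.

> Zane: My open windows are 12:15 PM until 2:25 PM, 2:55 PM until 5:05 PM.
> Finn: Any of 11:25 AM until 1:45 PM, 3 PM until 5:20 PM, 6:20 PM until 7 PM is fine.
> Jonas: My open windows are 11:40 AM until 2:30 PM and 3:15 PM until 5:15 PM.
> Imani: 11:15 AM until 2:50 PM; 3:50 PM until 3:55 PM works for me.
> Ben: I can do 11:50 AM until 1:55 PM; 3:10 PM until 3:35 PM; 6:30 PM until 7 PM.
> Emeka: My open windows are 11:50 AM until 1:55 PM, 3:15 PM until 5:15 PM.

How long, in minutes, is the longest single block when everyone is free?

90

Zane ∩ Finn: 12:15-13:45, 15:00-17:05.
Zane ∩ Finn ∩ Jonas: 12:15-13:45, 15:15-17:05.
Zane ∩ Finn ∩ Jonas ∩ Imani: 12:15-13:45, 15:50-15:55.
Zane ∩ Finn ∩ Jonas ∩ Imani ∩ Ben: 12:15-13:45.
Zane ∩ Finn ∩ Jonas ∩ Imani ∩ Ben ∩ Emeka: 12:15-13:45.
The longest is 12:15-13:45 at 90 minutes.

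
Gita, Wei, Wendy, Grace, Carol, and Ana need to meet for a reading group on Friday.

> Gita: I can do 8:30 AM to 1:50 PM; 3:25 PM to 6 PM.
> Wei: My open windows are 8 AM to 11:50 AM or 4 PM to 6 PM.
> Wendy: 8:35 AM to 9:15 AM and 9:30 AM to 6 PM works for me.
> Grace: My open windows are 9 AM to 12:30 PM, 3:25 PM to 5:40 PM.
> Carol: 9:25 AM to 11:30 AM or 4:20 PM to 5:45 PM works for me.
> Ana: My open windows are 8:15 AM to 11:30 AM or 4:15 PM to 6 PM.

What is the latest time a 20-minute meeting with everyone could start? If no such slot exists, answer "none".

Gita ∩ Wei: 08:30-11:50, 16:00-18:00.
Gita ∩ Wei ∩ Wendy: 08:35-09:15, 09:30-11:50, 16:00-18:00.
Gita ∩ Wei ∩ Wendy ∩ Grace: 09:00-09:15, 09:30-11:50, 16:00-17:40.
Gita ∩ Wei ∩ Wendy ∩ Grace ∩ Carol: 09:30-11:30, 16:20-17:40.
Gita ∩ Wei ∩ Wendy ∩ Grace ∩ Carol ∩ Ana: 09:30-11:30, 16:20-17:40.
The last common window of at least 20 minutes is 16:20-17:40; a 20-minute meeting can start as late as 17:20 and still end by 17:40.

17:20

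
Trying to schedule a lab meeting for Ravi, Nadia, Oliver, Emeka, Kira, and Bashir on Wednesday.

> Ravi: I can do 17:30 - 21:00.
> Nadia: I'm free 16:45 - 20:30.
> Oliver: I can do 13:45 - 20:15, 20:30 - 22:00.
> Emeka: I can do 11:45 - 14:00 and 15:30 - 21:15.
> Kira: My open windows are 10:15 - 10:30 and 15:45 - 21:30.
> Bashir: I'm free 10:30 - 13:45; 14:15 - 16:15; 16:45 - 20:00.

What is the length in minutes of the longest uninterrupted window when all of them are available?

150

Ravi ∩ Nadia: 17:30-20:30.
Ravi ∩ Nadia ∩ Oliver: 17:30-20:15.
Ravi ∩ Nadia ∩ Oliver ∩ Emeka: 17:30-20:15.
Ravi ∩ Nadia ∩ Oliver ∩ Emeka ∩ Kira: 17:30-20:15.
Ravi ∩ Nadia ∩ Oliver ∩ Emeka ∩ Kira ∩ Bashir: 17:30-20:00.
The longest is 17:30-20:00 at 150 minutes.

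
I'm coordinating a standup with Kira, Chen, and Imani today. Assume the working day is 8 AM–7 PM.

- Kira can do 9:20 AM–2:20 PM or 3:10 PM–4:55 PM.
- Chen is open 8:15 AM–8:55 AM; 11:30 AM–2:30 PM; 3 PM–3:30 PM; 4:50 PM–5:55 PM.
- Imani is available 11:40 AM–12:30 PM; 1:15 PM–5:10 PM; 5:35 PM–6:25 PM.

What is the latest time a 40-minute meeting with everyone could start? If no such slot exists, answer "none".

Kira ∩ Chen: 11:30-14:20, 15:10-15:30, 16:50-16:55.
Kira ∩ Chen ∩ Imani: 11:40-12:30, 13:15-14:20, 15:10-15:30, 16:50-16:55.
The last common window of at least 40 minutes is 13:15-14:20; a 40-minute meeting can start as late as 13:40 and still end by 14:20.

13:40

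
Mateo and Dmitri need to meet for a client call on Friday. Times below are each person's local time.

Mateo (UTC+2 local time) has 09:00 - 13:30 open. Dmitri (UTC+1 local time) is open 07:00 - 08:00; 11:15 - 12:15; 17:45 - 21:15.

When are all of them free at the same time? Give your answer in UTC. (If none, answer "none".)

Mateo in UTC: 07:00-11:30 (subtract 2h to convert from UTC+2).
Dmitri in UTC: 06:00-07:00, 10:15-11:15, 16:45-20:15 (subtract 1h to convert from UTC+1).
Mateo ∩ Dmitri: 10:15-11:15.

10:15-11:15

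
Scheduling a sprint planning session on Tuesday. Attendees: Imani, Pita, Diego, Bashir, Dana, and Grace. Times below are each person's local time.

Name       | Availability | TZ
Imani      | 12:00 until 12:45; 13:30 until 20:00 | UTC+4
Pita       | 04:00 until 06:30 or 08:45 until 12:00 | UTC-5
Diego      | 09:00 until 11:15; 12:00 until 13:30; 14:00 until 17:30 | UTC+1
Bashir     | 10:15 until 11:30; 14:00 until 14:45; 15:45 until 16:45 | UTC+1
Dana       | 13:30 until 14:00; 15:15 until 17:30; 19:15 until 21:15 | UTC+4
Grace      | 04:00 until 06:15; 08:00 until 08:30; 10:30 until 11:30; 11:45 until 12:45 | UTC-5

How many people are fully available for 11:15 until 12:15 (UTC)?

Imani in UTC: 08:00-08:45, 09:30-16:00 (subtract 4h to convert from UTC+4).
Pita in UTC: 09:00-11:30, 13:45-17:00 (add 5h to convert from UTC-5).
Diego in UTC: 08:00-10:15, 11:00-12:30, 13:00-16:30 (subtract 1h to convert from UTC+1).
Bashir in UTC: 09:15-10:30, 13:00-13:45, 14:45-15:45 (subtract 1h to convert from UTC+1).
Dana in UTC: 09:30-10:00, 11:15-13:30, 15:15-17:15 (subtract 4h to convert from UTC+4).
Grace in UTC: 09:00-11:15, 13:00-13:30, 15:30-16:30, 16:45-17:45 (add 5h to convert from UTC-5).
Imani, Diego, and Dana can make the full 11:15-12:15 slot — that's 3.

3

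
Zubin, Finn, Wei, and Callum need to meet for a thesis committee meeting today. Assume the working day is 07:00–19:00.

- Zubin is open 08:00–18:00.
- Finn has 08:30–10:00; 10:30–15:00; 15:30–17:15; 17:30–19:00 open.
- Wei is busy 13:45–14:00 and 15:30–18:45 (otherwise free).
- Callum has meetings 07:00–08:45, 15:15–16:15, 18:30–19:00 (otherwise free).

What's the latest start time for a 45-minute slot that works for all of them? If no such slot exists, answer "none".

Zubin free: 08:00-18:00.
Finn free: 08:30-10:00, 10:30-15:00, 15:30-17:15, 17:30-19:00.
Wei free: 07:00-13:45, 14:00-15:30, 18:45-19:00 (invert busy blocks within the working day).
Callum free: 08:45-15:15, 16:15-18:30 (invert busy blocks within the working day).
Zubin ∩ Finn: 08:30-10:00, 10:30-15:00, 15:30-17:15, 17:30-18:00.
Zubin ∩ Finn ∩ Wei: 08:30-10:00, 10:30-13:45, 14:00-15:00.
Zubin ∩ Finn ∩ Wei ∩ Callum: 08:45-10:00, 10:30-13:45, 14:00-15:00.
So the common availability across everyone is 08:45-10:00, 10:30-13:45, 14:00-15:00.
The last common window of at least 45 minutes is 14:00-15:00; a 45-minute meeting can start as late as 14:15 and still end by 15:00.

14:15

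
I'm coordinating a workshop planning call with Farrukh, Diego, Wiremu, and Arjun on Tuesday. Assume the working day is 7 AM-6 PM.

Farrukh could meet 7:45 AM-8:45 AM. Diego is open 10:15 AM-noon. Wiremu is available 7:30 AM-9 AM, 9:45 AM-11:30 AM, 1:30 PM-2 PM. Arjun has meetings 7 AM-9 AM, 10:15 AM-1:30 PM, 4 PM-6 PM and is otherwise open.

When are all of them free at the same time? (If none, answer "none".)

none

Farrukh free: 07:45-08:45.
Diego free: 10:15-12:00.
Wiremu free: 07:30-09:00, 09:45-11:30, 13:30-14:00.
Arjun free: 09:00-10:15, 13:30-16:00 (invert busy blocks within the working day).
Farrukh ∩ Diego: ∅.
Farrukh ∩ Diego ∩ Wiremu: ∅.
Farrukh ∩ Diego ∩ Wiremu ∩ Arjun: ∅.
There is no time when everyone is free.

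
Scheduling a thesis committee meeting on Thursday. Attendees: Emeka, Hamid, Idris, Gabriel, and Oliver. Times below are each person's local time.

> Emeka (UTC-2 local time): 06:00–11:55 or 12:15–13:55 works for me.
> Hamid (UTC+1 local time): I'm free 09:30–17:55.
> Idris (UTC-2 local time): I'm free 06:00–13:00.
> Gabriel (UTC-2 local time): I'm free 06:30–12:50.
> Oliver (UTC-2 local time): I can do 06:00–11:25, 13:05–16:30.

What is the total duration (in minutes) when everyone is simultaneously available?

Emeka in UTC: 08:00-13:55, 14:15-15:55 (add 2h to convert from UTC-2).
Hamid in UTC: 08:30-16:55 (subtract 1h to convert from UTC+1).
Idris in UTC: 08:00-15:00 (add 2h to convert from UTC-2).
Gabriel in UTC: 08:30-14:50 (add 2h to convert from UTC-2).
Oliver in UTC: 08:00-13:25, 15:05-18:30 (add 2h to convert from UTC-2).
Emeka ∩ Hamid: 08:30-13:55, 14:15-15:55.
Emeka ∩ Hamid ∩ Idris: 08:30-13:55, 14:15-15:00.
Emeka ∩ Hamid ∩ Idris ∩ Gabriel: 08:30-13:55, 14:15-14:50.
Emeka ∩ Hamid ∩ Idris ∩ Gabriel ∩ Oliver: 08:30-13:25.
That's a single block of 295 minutes.

295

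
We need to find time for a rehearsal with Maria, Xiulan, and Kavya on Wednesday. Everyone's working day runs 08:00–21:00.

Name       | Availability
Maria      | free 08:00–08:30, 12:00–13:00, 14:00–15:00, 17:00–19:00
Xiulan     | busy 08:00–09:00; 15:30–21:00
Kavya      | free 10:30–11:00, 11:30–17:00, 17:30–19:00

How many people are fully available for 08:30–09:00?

0

Maria free: 08:00-08:30, 12:00-13:00, 14:00-15:00, 17:00-19:00.
Xiulan free: 09:00-15:30 (invert busy blocks within the working day).
Kavya free: 10:30-11:00, 11:30-17:00, 17:30-19:00.
nobody can make the full 08:30-09:00 slot — that's 0.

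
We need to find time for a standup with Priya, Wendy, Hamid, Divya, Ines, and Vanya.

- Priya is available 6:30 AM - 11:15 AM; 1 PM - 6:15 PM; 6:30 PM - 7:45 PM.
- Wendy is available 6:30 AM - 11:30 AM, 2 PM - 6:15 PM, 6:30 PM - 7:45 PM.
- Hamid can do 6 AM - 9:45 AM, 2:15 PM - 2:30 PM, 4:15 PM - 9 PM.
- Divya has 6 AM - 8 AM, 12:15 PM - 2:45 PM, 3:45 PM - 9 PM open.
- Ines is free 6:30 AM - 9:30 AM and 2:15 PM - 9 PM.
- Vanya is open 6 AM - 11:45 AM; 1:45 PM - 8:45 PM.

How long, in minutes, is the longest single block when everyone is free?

120

Priya ∩ Wendy: 06:30-11:15, 14:00-18:15, 18:30-19:45.
Priya ∩ Wendy ∩ Hamid: 06:30-09:45, 14:15-14:30, 16:15-18:15, 18:30-19:45.
Priya ∩ Wendy ∩ Hamid ∩ Divya: 06:30-08:00, 14:15-14:30, 16:15-18:15, 18:30-19:45.
Priya ∩ Wendy ∩ Hamid ∩ Divya ∩ Ines: 06:30-08:00, 14:15-14:30, 16:15-18:15, 18:30-19:45.
Priya ∩ Wendy ∩ Hamid ∩ Divya ∩ Ines ∩ Vanya: 06:30-08:00, 14:15-14:30, 16:15-18:15, 18:30-19:45.
Those are the intersection windows.
The longest is 16:15-18:15 at 120 minutes.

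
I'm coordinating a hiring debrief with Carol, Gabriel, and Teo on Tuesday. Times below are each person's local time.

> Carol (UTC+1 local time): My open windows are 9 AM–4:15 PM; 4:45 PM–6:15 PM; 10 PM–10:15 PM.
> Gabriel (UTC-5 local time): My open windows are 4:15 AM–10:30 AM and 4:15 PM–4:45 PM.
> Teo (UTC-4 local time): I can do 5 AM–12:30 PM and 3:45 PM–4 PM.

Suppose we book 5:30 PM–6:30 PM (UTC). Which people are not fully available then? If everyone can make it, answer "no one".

Carol in UTC: 08:00-15:15, 15:45-17:15, 21:00-21:15 (subtract 1h to convert from UTC+1).
Gabriel in UTC: 09:15-15:30, 21:15-21:45 (add 5h to convert from UTC-5).
Teo in UTC: 09:00-16:30, 19:45-20:00 (add 4h to convert from UTC-4).
Carol: not fully free for 17:30-18:30. Gabriel: not fully free for 17:30-18:30. Teo: not fully free for 17:30-18:30.

Carol, Gabriel, Teo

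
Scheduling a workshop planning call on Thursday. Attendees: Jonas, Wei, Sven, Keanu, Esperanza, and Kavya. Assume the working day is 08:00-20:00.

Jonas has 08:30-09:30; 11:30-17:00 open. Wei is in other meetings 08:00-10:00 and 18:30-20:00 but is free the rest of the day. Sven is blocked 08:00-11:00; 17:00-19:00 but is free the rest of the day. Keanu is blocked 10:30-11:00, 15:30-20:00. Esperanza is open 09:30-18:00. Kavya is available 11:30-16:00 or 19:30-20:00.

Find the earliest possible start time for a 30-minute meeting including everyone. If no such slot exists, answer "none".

11:30

Jonas free: 08:30-09:30, 11:30-17:00.
Wei free: 10:00-18:30 (invert busy blocks within the working day).
Sven free: 11:00-17:00, 19:00-20:00 (invert busy blocks within the working day).
Keanu free: 08:00-10:30, 11:00-15:30 (invert busy blocks within the working day).
Esperanza free: 09:30-18:00.
Kavya free: 11:30-16:00, 19:30-20:00.
Jonas ∩ Wei: 11:30-17:00.
Jonas ∩ Wei ∩ Sven: 11:30-17:00.
Jonas ∩ Wei ∩ Sven ∩ Keanu: 11:30-15:30.
Jonas ∩ Wei ∩ Sven ∩ Keanu ∩ Esperanza: 11:30-15:30.
Jonas ∩ Wei ∩ Sven ∩ Keanu ∩ Esperanza ∩ Kavya: 11:30-15:30.
Those are the intersection windows.
The first common window of at least 30 minutes is 11:30-15:30, so the earliest start is 11:30.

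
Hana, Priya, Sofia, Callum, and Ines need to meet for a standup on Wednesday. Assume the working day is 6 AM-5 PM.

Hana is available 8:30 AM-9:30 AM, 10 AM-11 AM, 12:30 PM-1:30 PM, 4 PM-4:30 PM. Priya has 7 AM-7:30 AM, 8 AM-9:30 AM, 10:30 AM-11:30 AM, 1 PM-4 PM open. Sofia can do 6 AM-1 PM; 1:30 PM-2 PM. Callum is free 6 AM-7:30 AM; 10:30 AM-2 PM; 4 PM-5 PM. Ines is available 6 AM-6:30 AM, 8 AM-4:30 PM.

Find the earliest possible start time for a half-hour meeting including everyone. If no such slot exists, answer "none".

10:30

Hana ∩ Priya: 08:30-09:30, 10:30-11:00, 13:00-13:30.
Hana ∩ Priya ∩ Sofia: 08:30-09:30, 10:30-11:00.
Hana ∩ Priya ∩ Sofia ∩ Callum: 10:30-11:00.
Hana ∩ Priya ∩ Sofia ∩ Callum ∩ Ines: 10:30-11:00.
So the common availability across everyone is 10:30-11:00.
The first common window of at least 30 minutes is 10:30-11:00, so the earliest start is 10:30.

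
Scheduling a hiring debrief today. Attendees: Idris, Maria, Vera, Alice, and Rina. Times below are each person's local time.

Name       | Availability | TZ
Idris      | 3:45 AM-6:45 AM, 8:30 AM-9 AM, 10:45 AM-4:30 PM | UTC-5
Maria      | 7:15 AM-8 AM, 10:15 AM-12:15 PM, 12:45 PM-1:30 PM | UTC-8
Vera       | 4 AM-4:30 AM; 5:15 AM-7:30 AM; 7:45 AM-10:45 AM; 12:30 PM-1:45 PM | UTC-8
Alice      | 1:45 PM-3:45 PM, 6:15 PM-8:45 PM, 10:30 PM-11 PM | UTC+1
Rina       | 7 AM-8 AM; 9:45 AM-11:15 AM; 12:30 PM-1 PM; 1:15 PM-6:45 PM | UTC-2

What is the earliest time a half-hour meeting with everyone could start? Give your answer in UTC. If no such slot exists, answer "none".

18:15

Idris in UTC: 08:45-11:45, 13:30-14:00, 15:45-21:30 (add 5h to convert from UTC-5).
Maria in UTC: 15:15-16:00, 18:15-20:15, 20:45-21:30 (add 8h to convert from UTC-8).
Vera in UTC: 12:00-12:30, 13:15-15:30, 15:45-18:45, 20:30-21:45 (add 8h to convert from UTC-8).
Alice in UTC: 12:45-14:45, 17:15-19:45, 21:30-22:00 (subtract 1h to convert from UTC+1).
Rina in UTC: 09:00-10:00, 11:45-13:15, 14:30-15:00, 15:15-20:45 (add 2h to convert from UTC-2).
Idris ∩ Maria: 15:45-16:00, 18:15-20:15, 20:45-21:30.
Idris ∩ Maria ∩ Vera: 15:45-16:00, 18:15-18:45, 20:45-21:30.
Idris ∩ Maria ∩ Vera ∩ Alice: 18:15-18:45.
Idris ∩ Maria ∩ Vera ∩ Alice ∩ Rina: 18:15-18:45.
Those are the intersection windows.
The first common window of at least 30 minutes is 18:15-18:45, so the earliest start is 18:15.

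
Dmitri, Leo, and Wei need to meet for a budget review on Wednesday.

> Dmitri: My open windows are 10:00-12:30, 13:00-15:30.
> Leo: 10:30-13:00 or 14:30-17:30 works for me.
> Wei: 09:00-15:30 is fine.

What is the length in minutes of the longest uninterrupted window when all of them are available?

Dmitri ∩ Leo: 10:30-12:30, 14:30-15:30.
Dmitri ∩ Leo ∩ Wei: 10:30-12:30, 14:30-15:30.
So the common availability across everyone is 10:30-12:30, 14:30-15:30.
The longest is 10:30-12:30 at 120 minutes.

120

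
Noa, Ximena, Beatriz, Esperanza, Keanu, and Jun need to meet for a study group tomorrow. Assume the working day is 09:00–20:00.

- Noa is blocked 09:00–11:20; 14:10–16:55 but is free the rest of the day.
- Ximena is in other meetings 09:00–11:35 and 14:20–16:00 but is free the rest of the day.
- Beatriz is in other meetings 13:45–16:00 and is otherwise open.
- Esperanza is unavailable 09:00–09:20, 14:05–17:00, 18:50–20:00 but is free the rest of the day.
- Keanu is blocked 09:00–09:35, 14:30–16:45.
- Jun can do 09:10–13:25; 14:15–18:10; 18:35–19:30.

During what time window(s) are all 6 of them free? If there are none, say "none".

11:35-13:25, 17:00-18:10, 18:35-18:50

Noa free: 11:20-14:10, 16:55-20:00 (invert busy blocks within the working day).
Ximena free: 11:35-14:20, 16:00-20:00 (invert busy blocks within the working day).
Beatriz free: 09:00-13:45, 16:00-20:00 (invert busy blocks within the working day).
Esperanza free: 09:20-14:05, 17:00-18:50 (invert busy blocks within the working day).
Keanu free: 09:35-14:30, 16:45-20:00 (invert busy blocks within the working day).
Jun free: 09:10-13:25, 14:15-18:10, 18:35-19:30.
Noa ∩ Ximena: 11:35-14:10, 16:55-20:00.
Noa ∩ Ximena ∩ Beatriz: 11:35-13:45, 16:55-20:00.
Noa ∩ Ximena ∩ Beatriz ∩ Esperanza: 11:35-13:45, 17:00-18:50.
Noa ∩ Ximena ∩ Beatriz ∩ Esperanza ∩ Keanu: 11:35-13:45, 17:00-18:50.
Noa ∩ Ximena ∩ Beatriz ∩ Esperanza ∩ Keanu ∩ Jun: 11:35-13:25, 17:00-18:10, 18:35-18:50.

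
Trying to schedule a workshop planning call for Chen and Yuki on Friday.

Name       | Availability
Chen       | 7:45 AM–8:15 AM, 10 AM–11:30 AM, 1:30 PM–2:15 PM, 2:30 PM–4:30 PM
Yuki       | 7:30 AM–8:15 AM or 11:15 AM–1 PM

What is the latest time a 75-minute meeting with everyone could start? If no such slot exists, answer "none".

none

Chen ∩ Yuki: 07:45-08:15, 11:15-11:30.
Those are the intersection windows.
No common window is at least 75 minutes long.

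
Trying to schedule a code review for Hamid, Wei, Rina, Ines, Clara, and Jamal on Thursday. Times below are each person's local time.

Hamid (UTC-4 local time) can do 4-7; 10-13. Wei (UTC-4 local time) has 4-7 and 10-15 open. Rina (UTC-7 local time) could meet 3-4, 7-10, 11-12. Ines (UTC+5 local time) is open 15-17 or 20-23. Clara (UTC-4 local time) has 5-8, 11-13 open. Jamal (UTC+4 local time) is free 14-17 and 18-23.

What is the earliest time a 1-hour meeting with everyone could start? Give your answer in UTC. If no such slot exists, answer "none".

10:00

Hamid in UTC: 08:00-11:00, 14:00-17:00 (add 4h to convert from UTC-4).
Wei in UTC: 08:00-11:00, 14:00-19:00 (add 4h to convert from UTC-4).
Rina in UTC: 10:00-11:00, 14:00-17:00, 18:00-19:00 (add 7h to convert from UTC-7).
Ines in UTC: 10:00-12:00, 15:00-18:00 (subtract 5h to convert from UTC+5).
Clara in UTC: 09:00-12:00, 15:00-17:00 (add 4h to convert from UTC-4).
Jamal in UTC: 10:00-13:00, 14:00-19:00 (subtract 4h to convert from UTC+4).
Hamid ∩ Wei: 08:00-11:00, 14:00-17:00.
Hamid ∩ Wei ∩ Rina: 10:00-11:00, 14:00-17:00.
Hamid ∩ Wei ∩ Rina ∩ Ines: 10:00-11:00, 15:00-17:00.
Hamid ∩ Wei ∩ Rina ∩ Ines ∩ Clara: 10:00-11:00, 15:00-17:00.
Hamid ∩ Wei ∩ Rina ∩ Ines ∩ Clara ∩ Jamal: 10:00-11:00, 15:00-17:00.
The first common window of at least 60 minutes is 10:00-11:00, so the earliest start is 10:00.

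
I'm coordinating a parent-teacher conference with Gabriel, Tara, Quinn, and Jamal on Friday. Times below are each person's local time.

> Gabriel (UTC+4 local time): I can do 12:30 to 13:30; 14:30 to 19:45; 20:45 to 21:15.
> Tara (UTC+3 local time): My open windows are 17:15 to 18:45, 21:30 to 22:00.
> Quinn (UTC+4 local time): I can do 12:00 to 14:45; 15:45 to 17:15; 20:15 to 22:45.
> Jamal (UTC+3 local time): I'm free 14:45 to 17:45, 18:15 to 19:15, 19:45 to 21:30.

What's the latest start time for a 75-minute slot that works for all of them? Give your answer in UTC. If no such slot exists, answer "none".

Gabriel in UTC: 08:30-09:30, 10:30-15:45, 16:45-17:15 (subtract 4h to convert from UTC+4).
Tara in UTC: 14:15-15:45, 18:30-19:00 (subtract 3h to convert from UTC+3).
Quinn in UTC: 08:00-10:45, 11:45-13:15, 16:15-18:45 (subtract 4h to convert from UTC+4).
Jamal in UTC: 11:45-14:45, 15:15-16:15, 16:45-18:30 (subtract 3h to convert from UTC+3).
Gabriel ∩ Tara: 14:15-15:45.
Gabriel ∩ Tara ∩ Quinn: ∅.
Gabriel ∩ Tara ∩ Quinn ∩ Jamal: ∅.
There is no time when everyone is free.
No common window is at least 75 minutes long.

none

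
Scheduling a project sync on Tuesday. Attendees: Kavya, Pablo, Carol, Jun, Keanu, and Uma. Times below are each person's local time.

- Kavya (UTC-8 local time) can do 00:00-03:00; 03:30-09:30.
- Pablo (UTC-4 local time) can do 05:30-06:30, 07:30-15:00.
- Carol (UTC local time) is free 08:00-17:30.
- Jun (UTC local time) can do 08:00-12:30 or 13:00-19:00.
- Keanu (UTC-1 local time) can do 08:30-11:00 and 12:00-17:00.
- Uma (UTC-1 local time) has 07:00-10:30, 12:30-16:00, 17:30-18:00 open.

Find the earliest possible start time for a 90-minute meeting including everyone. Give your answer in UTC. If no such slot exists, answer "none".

13:30

Kavya in UTC: 08:00-11:00, 11:30-17:30 (add 8h to convert from UTC-8).
Pablo in UTC: 09:30-10:30, 11:30-19:00 (add 4h to convert from UTC-4).
Carol in UTC: 08:00-17:30.
Jun in UTC: 08:00-12:30, 13:00-19:00.
Keanu in UTC: 09:30-12:00, 13:00-18:00 (add 1h to convert from UTC-1).
Uma in UTC: 08:00-11:30, 13:30-17:00, 18:30-19:00 (add 1h to convert from UTC-1).
Kavya ∩ Pablo: 09:30-10:30, 11:30-17:30.
Kavya ∩ Pablo ∩ Carol: 09:30-10:30, 11:30-17:30.
Kavya ∩ Pablo ∩ Carol ∩ Jun: 09:30-10:30, 11:30-12:30, 13:00-17:30.
Kavya ∩ Pablo ∩ Carol ∩ Jun ∩ Keanu: 09:30-10:30, 11:30-12:00, 13:00-17:30.
Kavya ∩ Pablo ∩ Carol ∩ Jun ∩ Keanu ∩ Uma: 09:30-10:30, 13:30-17:00.
Those are the intersection windows.
The first common window of at least 90 minutes is 13:30-17:00, so the earliest start is 13:30.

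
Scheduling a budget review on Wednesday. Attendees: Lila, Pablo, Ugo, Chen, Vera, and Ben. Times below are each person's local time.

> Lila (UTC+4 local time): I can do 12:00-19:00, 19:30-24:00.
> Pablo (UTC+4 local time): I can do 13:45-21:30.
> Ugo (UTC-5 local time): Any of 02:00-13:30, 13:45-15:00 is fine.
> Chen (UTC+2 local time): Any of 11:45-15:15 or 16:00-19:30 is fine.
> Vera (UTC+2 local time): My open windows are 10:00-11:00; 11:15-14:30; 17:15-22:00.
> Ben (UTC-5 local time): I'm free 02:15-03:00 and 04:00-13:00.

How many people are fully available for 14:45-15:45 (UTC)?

4

Lila in UTC: 08:00-15:00, 15:30-20:00 (subtract 4h to convert from UTC+4).
Pablo in UTC: 09:45-17:30 (subtract 4h to convert from UTC+4).
Ugo in UTC: 07:00-18:30, 18:45-20:00 (add 5h to convert from UTC-5).
Chen in UTC: 09:45-13:15, 14:00-17:30 (subtract 2h to convert from UTC+2).
Vera in UTC: 08:00-09:00, 09:15-12:30, 15:15-20:00 (subtract 2h to convert from UTC+2).
Ben in UTC: 07:15-08:00, 09:00-18:00 (add 5h to convert from UTC-5).
Pablo, Ugo, Chen, and Ben can make the full 14:45-15:45 slot — that's 4.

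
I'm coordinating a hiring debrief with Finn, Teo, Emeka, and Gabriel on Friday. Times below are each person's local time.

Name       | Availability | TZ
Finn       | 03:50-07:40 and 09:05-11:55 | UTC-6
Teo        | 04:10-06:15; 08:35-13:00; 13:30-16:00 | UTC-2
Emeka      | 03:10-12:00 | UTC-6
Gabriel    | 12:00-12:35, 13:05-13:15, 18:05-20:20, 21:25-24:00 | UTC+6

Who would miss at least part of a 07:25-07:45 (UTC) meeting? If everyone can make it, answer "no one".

Emeka, Finn, Gabriel

Finn in UTC: 09:50-13:40, 15:05-17:55 (add 6h to convert from UTC-6).
Teo in UTC: 06:10-08:15, 10:35-15:00, 15:30-18:00 (add 2h to convert from UTC-2).
Emeka in UTC: 09:10-18:00 (add 6h to convert from UTC-6).
Gabriel in UTC: 06:00-06:35, 07:05-07:15, 12:05-14:20, 15:25-18:00 (subtract 6h to convert from UTC+6).
Finn: not fully free for 07:25-07:45. Teo: free for 07:25-07:45. Emeka: not fully free for 07:25-07:45. Gabriel: not fully free for 07:25-07:45.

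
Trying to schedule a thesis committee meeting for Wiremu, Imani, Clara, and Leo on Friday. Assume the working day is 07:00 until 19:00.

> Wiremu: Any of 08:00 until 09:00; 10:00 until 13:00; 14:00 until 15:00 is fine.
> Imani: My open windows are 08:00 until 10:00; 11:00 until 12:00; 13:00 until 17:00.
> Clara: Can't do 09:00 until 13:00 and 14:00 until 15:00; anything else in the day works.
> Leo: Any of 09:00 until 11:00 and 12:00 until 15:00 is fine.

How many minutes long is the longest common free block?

Wiremu free: 08:00-09:00, 10:00-13:00, 14:00-15:00.
Imani free: 08:00-10:00, 11:00-12:00, 13:00-17:00.
Clara free: 07:00-09:00, 13:00-14:00, 15:00-19:00 (invert busy blocks within the working day).
Leo free: 09:00-11:00, 12:00-15:00.
Wiremu ∩ Imani: 08:00-09:00, 11:00-12:00, 14:00-15:00.
Wiremu ∩ Imani ∩ Clara: 08:00-09:00.
Wiremu ∩ Imani ∩ Clara ∩ Leo: ∅.
There is no time when everyone is free.
No common window exists, so the longest block is 0 minutes.

0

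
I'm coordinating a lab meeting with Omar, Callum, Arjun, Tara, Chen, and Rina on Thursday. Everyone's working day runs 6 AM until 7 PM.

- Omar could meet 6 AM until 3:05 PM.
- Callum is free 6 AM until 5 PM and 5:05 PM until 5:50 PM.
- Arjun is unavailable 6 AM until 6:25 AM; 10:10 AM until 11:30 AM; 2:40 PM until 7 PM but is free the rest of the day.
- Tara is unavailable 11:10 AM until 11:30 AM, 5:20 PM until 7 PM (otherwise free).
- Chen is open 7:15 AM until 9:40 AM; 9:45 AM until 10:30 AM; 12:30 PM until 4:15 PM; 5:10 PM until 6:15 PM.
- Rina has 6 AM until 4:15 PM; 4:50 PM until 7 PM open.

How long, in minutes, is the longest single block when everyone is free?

Omar free: 06:00-15:05.
Callum free: 06:00-17:00, 17:05-17:50.
Arjun free: 06:25-10:10, 11:30-14:40 (invert busy blocks within the working day).
Tara free: 06:00-11:10, 11:30-17:20 (invert busy blocks within the working day).
Chen free: 07:15-09:40, 09:45-10:30, 12:30-16:15, 17:10-18:15.
Rina free: 06:00-16:15, 16:50-19:00.
Omar ∩ Callum: 06:00-15:05.
Omar ∩ Callum ∩ Arjun: 06:25-10:10, 11:30-14:40.
Omar ∩ Callum ∩ Arjun ∩ Tara: 06:25-10:10, 11:30-14:40.
Omar ∩ Callum ∩ Arjun ∩ Tara ∩ Chen: 07:15-09:40, 09:45-10:10, 12:30-14:40.
Omar ∩ Callum ∩ Arjun ∩ Tara ∩ Chen ∩ Rina: 07:15-09:40, 09:45-10:10, 12:30-14:40.
So the common availability across everyone is 07:15-09:40, 09:45-10:10, 12:30-14:40.
The longest is 07:15-09:40 at 145 minutes.

145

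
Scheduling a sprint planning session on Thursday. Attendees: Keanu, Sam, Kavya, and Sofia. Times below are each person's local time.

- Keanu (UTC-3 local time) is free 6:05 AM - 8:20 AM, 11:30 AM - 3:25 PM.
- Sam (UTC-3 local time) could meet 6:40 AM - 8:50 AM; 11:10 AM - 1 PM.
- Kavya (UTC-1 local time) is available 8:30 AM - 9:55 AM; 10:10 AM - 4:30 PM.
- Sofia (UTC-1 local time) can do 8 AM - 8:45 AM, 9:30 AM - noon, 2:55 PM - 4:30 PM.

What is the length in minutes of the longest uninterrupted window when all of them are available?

Keanu in UTC: 09:05-11:20, 14:30-18:25 (add 3h to convert from UTC-3).
Sam in UTC: 09:40-11:50, 14:10-16:00 (add 3h to convert from UTC-3).
Kavya in UTC: 09:30-10:55, 11:10-17:30 (add 1h to convert from UTC-1).
Sofia in UTC: 09:00-09:45, 10:30-13:00, 15:55-17:30 (add 1h to convert from UTC-1).
Keanu ∩ Sam: 09:40-11:20, 14:30-16:00.
Keanu ∩ Sam ∩ Kavya: 09:40-10:55, 11:10-11:20, 14:30-16:00.
Keanu ∩ Sam ∩ Kavya ∩ Sofia: 09:40-09:45, 10:30-10:55, 11:10-11:20, 15:55-16:00.
So the common availability across everyone is 09:40-09:45, 10:30-10:55, 11:10-11:20, 15:55-16:00.
The longest is 10:30-10:55 at 25 minutes.

25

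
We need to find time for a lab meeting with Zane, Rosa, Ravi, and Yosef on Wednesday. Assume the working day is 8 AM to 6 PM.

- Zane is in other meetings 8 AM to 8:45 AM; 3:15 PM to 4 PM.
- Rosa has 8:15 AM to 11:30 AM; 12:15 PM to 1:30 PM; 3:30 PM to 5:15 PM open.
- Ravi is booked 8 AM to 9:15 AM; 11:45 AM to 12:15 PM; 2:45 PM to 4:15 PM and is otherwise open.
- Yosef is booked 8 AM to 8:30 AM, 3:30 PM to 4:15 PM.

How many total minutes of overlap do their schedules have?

270

Zane free: 08:45-15:15, 16:00-18:00 (invert busy blocks within the working day).
Rosa free: 08:15-11:30, 12:15-13:30, 15:30-17:15.
Ravi free: 09:15-11:45, 12:15-14:45, 16:15-18:00 (invert busy blocks within the working day).
Yosef free: 08:30-15:30, 16:15-18:00 (invert busy blocks within the working day).
Zane ∩ Rosa: 08:45-11:30, 12:15-13:30, 16:00-17:15.
Zane ∩ Rosa ∩ Ravi: 09:15-11:30, 12:15-13:30, 16:15-17:15.
Zane ∩ Rosa ∩ Ravi ∩ Yosef: 09:15-11:30, 12:15-13:30, 16:15-17:15.
Summing the common windows: 135 + 75 + 60 = 270 minutes.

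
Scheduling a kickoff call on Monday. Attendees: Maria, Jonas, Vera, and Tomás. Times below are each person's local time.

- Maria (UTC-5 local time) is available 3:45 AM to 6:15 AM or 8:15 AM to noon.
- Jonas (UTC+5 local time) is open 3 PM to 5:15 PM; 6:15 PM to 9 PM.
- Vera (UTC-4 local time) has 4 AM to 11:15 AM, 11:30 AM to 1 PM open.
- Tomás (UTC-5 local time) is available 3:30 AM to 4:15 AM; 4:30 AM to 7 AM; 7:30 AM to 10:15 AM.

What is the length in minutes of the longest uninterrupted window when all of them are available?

120

Maria in UTC: 08:45-11:15, 13:15-17:00 (add 5h to convert from UTC-5).
Jonas in UTC: 10:00-12:15, 13:15-16:00 (subtract 5h to convert from UTC+5).
Vera in UTC: 08:00-15:15, 15:30-17:00 (add 4h to convert from UTC-4).
Tomás in UTC: 08:30-09:15, 09:30-12:00, 12:30-15:15 (add 5h to convert from UTC-5).
Maria ∩ Jonas: 10:00-11:15, 13:15-16:00.
Maria ∩ Jonas ∩ Vera: 10:00-11:15, 13:15-15:15, 15:30-16:00.
Maria ∩ Jonas ∩ Vera ∩ Tomás: 10:00-11:15, 13:15-15:15.
So the common availability across everyone is 10:00-11:15, 13:15-15:15.
The longest is 13:15-15:15 at 120 minutes.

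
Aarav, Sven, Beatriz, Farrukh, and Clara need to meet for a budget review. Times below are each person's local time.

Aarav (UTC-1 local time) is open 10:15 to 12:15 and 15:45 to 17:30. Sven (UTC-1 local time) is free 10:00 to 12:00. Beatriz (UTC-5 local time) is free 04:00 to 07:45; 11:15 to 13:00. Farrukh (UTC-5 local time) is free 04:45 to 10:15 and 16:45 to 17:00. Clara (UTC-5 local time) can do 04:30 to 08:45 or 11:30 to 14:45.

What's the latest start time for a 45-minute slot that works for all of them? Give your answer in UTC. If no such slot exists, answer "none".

12:00

Aarav in UTC: 11:15-13:15, 16:45-18:30 (add 1h to convert from UTC-1).
Sven in UTC: 11:00-13:00 (add 1h to convert from UTC-1).
Beatriz in UTC: 09:00-12:45, 16:15-18:00 (add 5h to convert from UTC-5).
Farrukh in UTC: 09:45-15:15, 21:45-22:00 (add 5h to convert from UTC-5).
Clara in UTC: 09:30-13:45, 16:30-19:45 (add 5h to convert from UTC-5).
Aarav ∩ Sven: 11:15-13:00.
Aarav ∩ Sven ∩ Beatriz: 11:15-12:45.
Aarav ∩ Sven ∩ Beatriz ∩ Farrukh: 11:15-12:45.
Aarav ∩ Sven ∩ Beatriz ∩ Farrukh ∩ Clara: 11:15-12:45.
The last common window of at least 45 minutes is 11:15-12:45; a 45-minute meeting can start as late as 12:00 and still end by 12:45.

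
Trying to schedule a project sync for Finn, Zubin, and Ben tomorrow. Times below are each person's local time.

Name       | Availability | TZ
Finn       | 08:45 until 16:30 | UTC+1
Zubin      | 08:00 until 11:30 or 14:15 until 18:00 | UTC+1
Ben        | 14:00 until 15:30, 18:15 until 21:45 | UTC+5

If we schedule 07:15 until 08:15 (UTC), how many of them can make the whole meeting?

Finn in UTC: 07:45-15:30 (subtract 1h to convert from UTC+1).
Zubin in UTC: 07:00-10:30, 13:15-17:00 (subtract 1h to convert from UTC+1).
Ben in UTC: 09:00-10:30, 13:15-16:45 (subtract 5h to convert from UTC+5).
Zubin can make the full 07:15-08:15 slot — that's 1.

1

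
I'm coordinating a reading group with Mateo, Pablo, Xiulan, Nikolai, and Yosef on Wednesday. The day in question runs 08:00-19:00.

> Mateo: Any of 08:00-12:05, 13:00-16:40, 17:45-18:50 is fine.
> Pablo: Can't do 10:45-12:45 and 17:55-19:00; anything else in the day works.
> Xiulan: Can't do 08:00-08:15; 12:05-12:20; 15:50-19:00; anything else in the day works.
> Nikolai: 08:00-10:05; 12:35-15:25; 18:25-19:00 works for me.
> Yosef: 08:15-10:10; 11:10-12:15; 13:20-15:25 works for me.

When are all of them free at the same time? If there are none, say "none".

08:15-10:05, 13:20-15:25

Mateo free: 08:00-12:05, 13:00-16:40, 17:45-18:50.
Pablo free: 08:00-10:45, 12:45-17:55 (invert busy blocks within the working day).
Xiulan free: 08:15-12:05, 12:20-15:50 (invert busy blocks within the working day).
Nikolai free: 08:00-10:05, 12:35-15:25, 18:25-19:00.
Yosef free: 08:15-10:10, 11:10-12:15, 13:20-15:25.
Mateo ∩ Pablo: 08:00-10:45, 13:00-16:40, 17:45-17:55.
Mateo ∩ Pablo ∩ Xiulan: 08:15-10:45, 13:00-15:50.
Mateo ∩ Pablo ∩ Xiulan ∩ Nikolai: 08:15-10:05, 13:00-15:25.
Mateo ∩ Pablo ∩ Xiulan ∩ Nikolai ∩ Yosef: 08:15-10:05, 13:20-15:25.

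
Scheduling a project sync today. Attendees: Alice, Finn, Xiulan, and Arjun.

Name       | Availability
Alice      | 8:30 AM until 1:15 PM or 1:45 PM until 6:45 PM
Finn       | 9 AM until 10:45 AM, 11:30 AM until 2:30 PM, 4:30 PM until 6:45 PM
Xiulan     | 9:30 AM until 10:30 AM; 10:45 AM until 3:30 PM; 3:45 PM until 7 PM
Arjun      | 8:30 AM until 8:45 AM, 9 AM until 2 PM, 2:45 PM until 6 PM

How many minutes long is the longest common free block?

105

Alice ∩ Finn: 09:00-10:45, 11:30-13:15, 13:45-14:30, 16:30-18:45.
Alice ∩ Finn ∩ Xiulan: 09:30-10:30, 11:30-13:15, 13:45-14:30, 16:30-18:45.
Alice ∩ Finn ∩ Xiulan ∩ Arjun: 09:30-10:30, 11:30-13:15, 13:45-14:00, 16:30-18:00.
The longest is 11:30-13:15 at 105 minutes.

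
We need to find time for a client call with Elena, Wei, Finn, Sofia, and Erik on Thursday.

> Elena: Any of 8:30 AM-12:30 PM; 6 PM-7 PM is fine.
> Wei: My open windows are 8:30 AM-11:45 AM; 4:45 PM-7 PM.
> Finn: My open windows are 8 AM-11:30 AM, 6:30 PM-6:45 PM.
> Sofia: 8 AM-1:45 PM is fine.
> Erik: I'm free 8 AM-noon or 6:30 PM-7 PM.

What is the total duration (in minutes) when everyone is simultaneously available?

Elena ∩ Wei: 08:30-11:45, 18:00-19:00.
Elena ∩ Wei ∩ Finn: 08:30-11:30, 18:30-18:45.
Elena ∩ Wei ∩ Finn ∩ Sofia: 08:30-11:30.
Elena ∩ Wei ∩ Finn ∩ Sofia ∩ Erik: 08:30-11:30.
Those are the intersection windows.
That's a single block of 180 minutes.

180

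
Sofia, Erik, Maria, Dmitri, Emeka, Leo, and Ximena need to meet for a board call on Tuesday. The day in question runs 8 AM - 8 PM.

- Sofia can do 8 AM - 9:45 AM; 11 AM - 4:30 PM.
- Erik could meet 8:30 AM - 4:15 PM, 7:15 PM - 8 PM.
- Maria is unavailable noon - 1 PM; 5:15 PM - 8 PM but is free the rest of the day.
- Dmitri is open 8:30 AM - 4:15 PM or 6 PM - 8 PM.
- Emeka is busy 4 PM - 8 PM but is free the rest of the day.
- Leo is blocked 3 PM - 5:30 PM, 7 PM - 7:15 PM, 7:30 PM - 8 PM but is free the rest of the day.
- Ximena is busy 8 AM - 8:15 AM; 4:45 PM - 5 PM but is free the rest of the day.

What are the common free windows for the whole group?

08:30-09:45, 11:00-12:00, 13:00-15:00

Sofia free: 08:00-09:45, 11:00-16:30.
Erik free: 08:30-16:15, 19:15-20:00.
Maria free: 08:00-12:00, 13:00-17:15 (invert busy blocks within the working day).
Dmitri free: 08:30-16:15, 18:00-20:00.
Emeka free: 08:00-16:00 (invert busy blocks within the working day).
Leo free: 08:00-15:00, 17:30-19:00, 19:15-19:30 (invert busy blocks within the working day).
Ximena free: 08:15-16:45, 17:00-20:00 (invert busy blocks within the working day).
Sofia ∩ Erik: 08:30-09:45, 11:00-16:15.
Sofia ∩ Erik ∩ Maria: 08:30-09:45, 11:00-12:00, 13:00-16:15.
Sofia ∩ Erik ∩ Maria ∩ Dmitri: 08:30-09:45, 11:00-12:00, 13:00-16:15.
Sofia ∩ Erik ∩ Maria ∩ Dmitri ∩ Emeka: 08:30-09:45, 11:00-12:00, 13:00-16:00.
Sofia ∩ Erik ∩ Maria ∩ Dmitri ∩ Emeka ∩ Leo: 08:30-09:45, 11:00-12:00, 13:00-15:00.
Sofia ∩ Erik ∩ Maria ∩ Dmitri ∩ Emeka ∩ Leo ∩ Ximena: 08:30-09:45, 11:00-12:00, 13:00-15:00.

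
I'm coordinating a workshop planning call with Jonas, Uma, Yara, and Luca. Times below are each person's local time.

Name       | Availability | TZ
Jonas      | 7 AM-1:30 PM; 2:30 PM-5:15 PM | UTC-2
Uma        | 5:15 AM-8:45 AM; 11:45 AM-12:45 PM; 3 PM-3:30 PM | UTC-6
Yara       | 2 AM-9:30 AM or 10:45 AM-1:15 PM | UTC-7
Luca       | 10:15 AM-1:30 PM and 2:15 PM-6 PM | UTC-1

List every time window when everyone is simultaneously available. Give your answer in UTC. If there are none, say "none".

Jonas in UTC: 09:00-15:30, 16:30-19:15 (add 2h to convert from UTC-2).
Uma in UTC: 11:15-14:45, 17:45-18:45, 21:00-21:30 (add 6h to convert from UTC-6).
Yara in UTC: 09:00-16:30, 17:45-20:15 (add 7h to convert from UTC-7).
Luca in UTC: 11:15-14:30, 15:15-19:00 (add 1h to convert from UTC-1).
Jonas ∩ Uma: 11:15-14:45, 17:45-18:45.
Jonas ∩ Uma ∩ Yara: 11:15-14:45, 17:45-18:45.
Jonas ∩ Uma ∩ Yara ∩ Luca: 11:15-14:30, 17:45-18:45.
So the common availability across everyone is 11:15-14:30, 17:45-18:45.

11:15-14:30, 17:45-18:45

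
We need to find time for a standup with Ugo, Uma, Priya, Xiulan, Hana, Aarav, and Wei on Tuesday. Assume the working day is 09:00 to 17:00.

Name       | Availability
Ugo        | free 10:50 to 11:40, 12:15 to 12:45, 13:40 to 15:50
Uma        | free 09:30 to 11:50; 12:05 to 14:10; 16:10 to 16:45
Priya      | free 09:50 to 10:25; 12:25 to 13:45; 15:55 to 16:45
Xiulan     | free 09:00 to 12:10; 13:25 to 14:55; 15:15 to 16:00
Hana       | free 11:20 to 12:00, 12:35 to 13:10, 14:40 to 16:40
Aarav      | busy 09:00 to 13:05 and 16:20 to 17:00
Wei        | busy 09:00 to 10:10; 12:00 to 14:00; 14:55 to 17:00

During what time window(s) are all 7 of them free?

Ugo free: 10:50-11:40, 12:15-12:45, 13:40-15:50.
Uma free: 09:30-11:50, 12:05-14:10, 16:10-16:45.
Priya free: 09:50-10:25, 12:25-13:45, 15:55-16:45.
Xiulan free: 09:00-12:10, 13:25-14:55, 15:15-16:00.
Hana free: 11:20-12:00, 12:35-13:10, 14:40-16:40.
Aarav free: 13:05-16:20 (invert busy blocks within the working day).
Wei free: 10:10-12:00, 14:00-14:55 (invert busy blocks within the working day).
Ugo ∩ Uma: 10:50-11:40, 12:15-12:45, 13:40-14:10.
Ugo ∩ Uma ∩ Priya: 12:25-12:45, 13:40-13:45.
Ugo ∩ Uma ∩ Priya ∩ Xiulan: 13:40-13:45.
Ugo ∩ Uma ∩ Priya ∩ Xiulan ∩ Hana: ∅.
Ugo ∩ Uma ∩ Priya ∩ Xiulan ∩ Hana ∩ Aarav: ∅.
Ugo ∩ Uma ∩ Priya ∩ Xiulan ∩ Hana ∩ Aarav ∩ Wei: ∅.
There is no time when everyone is free.

none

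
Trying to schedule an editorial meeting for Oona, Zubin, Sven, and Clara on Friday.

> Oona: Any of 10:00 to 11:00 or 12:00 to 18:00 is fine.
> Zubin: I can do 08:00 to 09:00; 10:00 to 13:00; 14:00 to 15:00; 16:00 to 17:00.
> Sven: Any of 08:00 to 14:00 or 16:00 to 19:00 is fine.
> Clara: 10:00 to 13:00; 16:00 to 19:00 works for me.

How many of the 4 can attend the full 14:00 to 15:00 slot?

2

Oona and Zubin can make the full 14:00-15:00 slot — that's 2.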